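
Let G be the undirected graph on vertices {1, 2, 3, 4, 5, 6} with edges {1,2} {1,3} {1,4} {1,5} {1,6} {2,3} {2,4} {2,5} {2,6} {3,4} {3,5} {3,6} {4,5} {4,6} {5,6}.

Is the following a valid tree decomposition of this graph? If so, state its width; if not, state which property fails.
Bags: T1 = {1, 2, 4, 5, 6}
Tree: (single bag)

A tree decomposition must satisfy three properties: every vertex lies in some bag; for every edge, both endpoints lie together in some bag; and for every vertex, the bags containing it form a connected subtree. Here vertex 3 appears in no bag, so the decomposition is invalid.

No — vertex 3 appears in no bag.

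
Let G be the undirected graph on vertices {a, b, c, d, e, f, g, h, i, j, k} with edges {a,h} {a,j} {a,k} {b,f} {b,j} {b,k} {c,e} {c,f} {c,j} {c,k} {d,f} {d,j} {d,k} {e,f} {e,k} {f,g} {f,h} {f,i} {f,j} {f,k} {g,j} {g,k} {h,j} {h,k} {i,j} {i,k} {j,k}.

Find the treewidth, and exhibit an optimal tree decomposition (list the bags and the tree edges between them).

Treewidth 3.
One optimal decomposition is:
Bags: B1 = {f, g, j, k}  B2 = {c, f, j, k}  B3 = {d, f, j, k}  B4 = {f, h, j, k}  B5 = {f, i, j, k}  B6 = {b, f, j, k}  B7 = {a, h, j, k}  B8 = {c, e, f, k}
Tree: B1–B2, B2–B3, B2–B4, B1–B5, B5–B6, B4–B7, B2–B8

Every bag has size at most 4, so the width is 4 − 1 = 3 and tw(G) ≤ 3. Conversely, {a, h, j, k} is a clique of size 4, and the vertices of any clique must share a bag in every tree decomposition; so some bag has ≥ 4 vertices and tw(G) ≥ 3. Therefore the treewidth is 3.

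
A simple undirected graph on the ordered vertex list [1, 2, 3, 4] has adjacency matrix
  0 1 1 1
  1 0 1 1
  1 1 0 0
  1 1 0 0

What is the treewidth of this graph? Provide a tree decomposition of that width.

Treewidth 2.
One such decomposition:
Bags: B1 = {1, 2, 3}  B2 = {1, 2, 4}
Tree: B1–B2

Every bag has size at most 3, so the width is 3 − 1 = 2 and tw(G) ≤ 2. On the other hand G contains the 3-clique {1, 2, 3}. A clique must lie in a single bag of any decomposition, so no decomposition can have width below 2. Therefore the treewidth is 2.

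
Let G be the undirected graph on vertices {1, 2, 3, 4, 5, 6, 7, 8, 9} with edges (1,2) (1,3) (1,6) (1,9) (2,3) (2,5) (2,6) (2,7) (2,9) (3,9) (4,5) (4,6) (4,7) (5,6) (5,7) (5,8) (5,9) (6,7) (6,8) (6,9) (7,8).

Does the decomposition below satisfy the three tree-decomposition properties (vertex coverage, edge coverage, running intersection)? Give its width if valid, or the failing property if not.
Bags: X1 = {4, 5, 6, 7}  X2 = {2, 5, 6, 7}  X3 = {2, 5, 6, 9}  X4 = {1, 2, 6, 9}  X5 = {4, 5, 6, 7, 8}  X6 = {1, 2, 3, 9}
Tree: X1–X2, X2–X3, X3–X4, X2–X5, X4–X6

No — bags containing vertex 4 are not connected in the tree.

A tree decomposition must satisfy three properties: every vertex lies in some bag; for every edge, both endpoints lie together in some bag; and for every vertex, the bags containing it form a connected subtree. Here bags containing vertex 4 are not connected in the tree, so the decomposition is invalid.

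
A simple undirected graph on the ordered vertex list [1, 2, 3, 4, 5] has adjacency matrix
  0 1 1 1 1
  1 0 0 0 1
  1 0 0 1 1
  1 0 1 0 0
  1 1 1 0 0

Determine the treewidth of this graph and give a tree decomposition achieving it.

Treewidth 2.
One optimal decomposition is:
Bags: B1 = {1, 3, 5}  B2 = {1, 3, 4}  B3 = {1, 2, 5}
Tree: B1–B2, B1–B3

The largest bag has 3 vertices, giving width 2; this decomposition certifies tw(G) ≤ 2. For the lower bound, the 3 vertices {1, 2, 5} are pairwise adjacent, and any tree decomposition puts a clique entirely inside one bag — forcing width ≥ 2. Therefore the treewidth is 2.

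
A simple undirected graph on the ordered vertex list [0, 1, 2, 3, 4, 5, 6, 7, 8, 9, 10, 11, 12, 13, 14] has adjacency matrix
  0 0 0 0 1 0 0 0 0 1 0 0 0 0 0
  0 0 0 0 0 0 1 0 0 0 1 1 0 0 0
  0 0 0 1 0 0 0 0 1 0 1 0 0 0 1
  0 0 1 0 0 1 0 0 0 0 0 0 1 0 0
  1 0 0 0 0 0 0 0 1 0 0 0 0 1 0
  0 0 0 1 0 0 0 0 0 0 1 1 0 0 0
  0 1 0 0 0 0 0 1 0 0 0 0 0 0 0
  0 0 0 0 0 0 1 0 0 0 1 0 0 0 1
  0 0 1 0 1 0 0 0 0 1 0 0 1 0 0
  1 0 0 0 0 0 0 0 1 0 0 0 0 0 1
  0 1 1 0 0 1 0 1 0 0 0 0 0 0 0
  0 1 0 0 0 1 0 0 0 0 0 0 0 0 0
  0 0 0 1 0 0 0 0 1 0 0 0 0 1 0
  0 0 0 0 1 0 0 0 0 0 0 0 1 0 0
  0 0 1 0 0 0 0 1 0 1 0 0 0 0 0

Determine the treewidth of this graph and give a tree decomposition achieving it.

Each bag holds 4 vertices, so the decomposition has width 3, which upper-bounds the treewidth. For the lower bound: the 4 vertex sets {0,4,13}, {9}, {8}, {2,3,12,14} are disjoint, each induces a connected subgraph, and every pair is joined by at least one edge of G. Contracting each set to a single vertex therefore yields K_{4} as a minor, and since treewidth is minor-monotone, tw(G) ≥ tw(K_{4}) = 3. Therefore the treewidth is 3.

Treewidth 3.
One such decomposition:
Bags: B1 = {0, 4, 9, 13}  B2 = {4, 8, 9, 13}  B3 = {8, 9, 12, 13}  B4 = {8, 9, 12, 14}  B5 = {2, 8, 12, 14}  B6 = {2, 3, 12, 14}  B7 = {2, 3, 7, 14}  B8 = {2, 3, 7, 10}  B9 = {3, 5, 7, 10}  B10 = {5, 6, 7, 10}  B11 = {1, 5, 6, 10}  B12 = {1, 5, 6, 11}
Tree: B1–B2, B2–B3, B3–B4, B4–B5, B5–B6, B6–B7, B7–B8, B8–B9, B9–B10, B10–B11, B11–B12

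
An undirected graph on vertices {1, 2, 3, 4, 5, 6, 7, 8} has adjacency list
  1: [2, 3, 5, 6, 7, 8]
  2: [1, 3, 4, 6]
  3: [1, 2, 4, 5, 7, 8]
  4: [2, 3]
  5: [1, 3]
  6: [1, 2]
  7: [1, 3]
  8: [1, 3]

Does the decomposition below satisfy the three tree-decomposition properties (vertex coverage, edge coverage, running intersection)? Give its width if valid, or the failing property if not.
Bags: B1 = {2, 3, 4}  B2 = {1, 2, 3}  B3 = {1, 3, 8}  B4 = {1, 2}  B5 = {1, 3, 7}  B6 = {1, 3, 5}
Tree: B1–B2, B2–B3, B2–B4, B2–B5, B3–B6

A tree decomposition must satisfy three properties: every vertex lies in some bag; for every edge, both endpoints lie together in some bag; and for every vertex, the bags containing it form a connected subtree. Here vertex 6 appears in no bag, so the decomposition is invalid.

No — vertex 6 appears in no bag.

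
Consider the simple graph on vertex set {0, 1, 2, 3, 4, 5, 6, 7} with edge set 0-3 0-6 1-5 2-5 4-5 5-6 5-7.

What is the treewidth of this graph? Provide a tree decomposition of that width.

Treewidth 1.
Bags: B1 = {0, 6}  B2 = {5, 6}  B3 = {5, 7}  B4 = {1, 5}  B5 = {2, 5}  B6 = {4, 5}  B7 = {0, 3}
Tree: B1–B2, B2–B3, B2–B4, B2–B5, B5–B6, B1–B7

The largest bag has 2 vertices, giving width 1; this decomposition certifies tw(G) ≤ 1. Any graph with an edge has treewidth ≥ 1, and G has the edge 0–6. Therefore the treewidth is 1.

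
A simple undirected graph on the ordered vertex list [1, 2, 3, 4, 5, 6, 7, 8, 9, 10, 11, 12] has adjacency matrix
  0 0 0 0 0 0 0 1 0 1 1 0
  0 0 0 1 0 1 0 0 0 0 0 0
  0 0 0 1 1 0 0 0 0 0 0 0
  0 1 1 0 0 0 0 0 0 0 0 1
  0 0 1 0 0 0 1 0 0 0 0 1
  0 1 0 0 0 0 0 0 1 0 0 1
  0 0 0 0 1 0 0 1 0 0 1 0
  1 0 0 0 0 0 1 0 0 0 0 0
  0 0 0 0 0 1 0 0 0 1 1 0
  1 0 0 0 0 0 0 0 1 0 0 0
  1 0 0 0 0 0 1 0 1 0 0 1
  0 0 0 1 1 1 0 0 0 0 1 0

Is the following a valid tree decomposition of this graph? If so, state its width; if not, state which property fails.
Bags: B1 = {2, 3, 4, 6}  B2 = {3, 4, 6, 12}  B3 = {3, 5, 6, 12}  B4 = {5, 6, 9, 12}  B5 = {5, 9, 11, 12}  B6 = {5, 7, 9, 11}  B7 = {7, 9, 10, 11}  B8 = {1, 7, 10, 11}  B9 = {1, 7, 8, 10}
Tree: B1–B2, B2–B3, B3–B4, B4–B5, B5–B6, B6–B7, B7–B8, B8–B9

Vertex coverage: the bags together contain {1, 2, 3, 4, 5, 6, 7, 8, 9, 10, 11, 12}, the full vertex set. Edge coverage: each edge of G has both endpoints in at least one bag. Running intersection: for every vertex, the bags containing it form a connected subtree. All three properties hold, so this is a valid tree decomposition of width max|bag| − 1 = 3, and hence tw(G) ≤ 3.

Yes; width 3.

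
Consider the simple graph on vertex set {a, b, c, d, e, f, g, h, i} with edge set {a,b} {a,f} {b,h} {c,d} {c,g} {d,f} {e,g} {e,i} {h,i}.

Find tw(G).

A width-2 tree decomposition is:
Bags: B1 = {a, b, f}  B2 = {b, d, f}  B3 = {b, c, d}  B4 = {b, c, g}  B5 = {b, e, g}  B6 = {b, e, i}  B7 = {b, h, i}
Tree: B1–B2, B2–B3, B3–B4, B4–B5, B5–B6, B6–B7
The largest bag has 3 vertices, giving width 2; this decomposition certifies tw(G) ≤ 2. The edges b–a–f–d–c–g–e–i–h–b form a cycle, so G is not a tree and its treewidth is at least 2. Therefore the treewidth is 2.

2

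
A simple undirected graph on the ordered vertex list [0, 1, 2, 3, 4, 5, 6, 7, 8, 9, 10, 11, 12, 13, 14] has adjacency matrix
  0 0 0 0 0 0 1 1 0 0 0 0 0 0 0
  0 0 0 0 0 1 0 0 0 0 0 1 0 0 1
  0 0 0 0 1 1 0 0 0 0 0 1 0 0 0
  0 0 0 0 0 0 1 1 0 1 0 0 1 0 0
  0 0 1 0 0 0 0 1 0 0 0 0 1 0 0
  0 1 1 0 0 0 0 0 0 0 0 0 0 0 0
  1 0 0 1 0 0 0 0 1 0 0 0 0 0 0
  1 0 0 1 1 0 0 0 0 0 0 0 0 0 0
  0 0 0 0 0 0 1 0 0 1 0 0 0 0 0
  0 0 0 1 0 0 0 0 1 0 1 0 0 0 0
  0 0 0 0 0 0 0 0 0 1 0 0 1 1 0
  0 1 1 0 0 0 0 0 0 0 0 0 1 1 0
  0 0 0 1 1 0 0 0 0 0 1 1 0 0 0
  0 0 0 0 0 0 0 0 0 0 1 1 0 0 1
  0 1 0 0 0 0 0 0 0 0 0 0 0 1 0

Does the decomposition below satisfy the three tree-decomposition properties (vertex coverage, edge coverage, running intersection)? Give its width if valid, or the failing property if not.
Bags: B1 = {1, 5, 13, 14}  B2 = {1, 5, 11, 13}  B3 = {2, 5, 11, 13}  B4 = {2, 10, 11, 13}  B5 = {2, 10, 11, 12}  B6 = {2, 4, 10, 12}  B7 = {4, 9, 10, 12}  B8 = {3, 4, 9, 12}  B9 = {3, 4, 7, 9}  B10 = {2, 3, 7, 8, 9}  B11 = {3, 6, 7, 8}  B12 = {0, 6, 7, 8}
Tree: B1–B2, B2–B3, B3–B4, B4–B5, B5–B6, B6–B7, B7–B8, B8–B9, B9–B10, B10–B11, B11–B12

A tree decomposition must satisfy three properties: every vertex lies in some bag; for every edge, both endpoints lie together in some bag; and for every vertex, the bags containing it form a connected subtree. Here bags containing vertex 2 are not connected in the tree, so the decomposition is invalid.

No — bags containing vertex 2 are not connected in the tree.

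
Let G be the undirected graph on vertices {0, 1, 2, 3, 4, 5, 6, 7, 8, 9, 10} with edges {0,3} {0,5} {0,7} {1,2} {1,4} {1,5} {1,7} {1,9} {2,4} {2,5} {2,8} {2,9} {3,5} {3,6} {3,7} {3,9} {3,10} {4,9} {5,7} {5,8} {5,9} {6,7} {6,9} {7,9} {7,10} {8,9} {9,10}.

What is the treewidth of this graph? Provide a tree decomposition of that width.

The largest bag has 4 vertices, giving width 3; this decomposition certifies tw(G) ≤ 3. On the other hand G contains the 4-clique {0, 3, 5, 7}. A clique must lie in a single bag of any decomposition, so no decomposition can have width below 3. Therefore the treewidth is 3.

Treewidth 3.
One optimal decomposition is:
Bags: B1 = {3, 6, 7, 9}  B2 = {3, 7, 9, 10}  B3 = {3, 5, 7, 9}  B4 = {0, 3, 5, 7}  B5 = {1, 5, 7, 9}  B6 = {1, 2, 5, 9}  B7 = {1, 2, 4, 9}  B8 = {2, 5, 8, 9}
Tree: B1–B2, B1–B3, B3–B4, B3–B5, B5–B6, B6–B7, B6–B8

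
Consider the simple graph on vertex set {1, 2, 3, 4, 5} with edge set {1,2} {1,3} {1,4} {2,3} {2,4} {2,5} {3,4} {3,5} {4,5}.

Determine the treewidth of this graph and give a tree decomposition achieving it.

Treewidth 3.
Bags: B1 = {1, 2, 3, 4}  B2 = {2, 3, 4, 5}
Tree: B1–B2

The largest bag has 4 vertices, giving width 3; this decomposition certifies tw(G) ≤ 3. For the lower bound, the 4 vertices {1, 2, 3, 4} are pairwise adjacent, and any tree decomposition puts a clique entirely inside one bag — forcing width ≥ 3. Hence tw(G) = 3 exactly.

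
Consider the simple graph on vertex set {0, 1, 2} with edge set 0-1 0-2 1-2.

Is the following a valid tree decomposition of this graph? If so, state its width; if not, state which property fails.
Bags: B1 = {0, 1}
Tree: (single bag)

No — vertex 2 appears in no bag.

A tree decomposition must satisfy three properties: every vertex lies in some bag; for every edge, both endpoints lie together in some bag; and for every vertex, the bags containing it form a connected subtree. Here vertex 2 appears in no bag, so the decomposition is invalid.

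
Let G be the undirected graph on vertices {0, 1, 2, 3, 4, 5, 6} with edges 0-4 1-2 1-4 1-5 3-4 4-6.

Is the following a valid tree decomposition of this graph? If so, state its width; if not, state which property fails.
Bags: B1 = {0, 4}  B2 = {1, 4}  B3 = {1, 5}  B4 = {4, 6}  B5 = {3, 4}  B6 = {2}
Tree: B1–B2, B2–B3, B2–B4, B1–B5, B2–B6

A tree decomposition must satisfy three properties: every vertex lies in some bag; for every edge, both endpoints lie together in some bag; and for every vertex, the bags containing it form a connected subtree. Here edge (1,2) lies in no bag, so the decomposition is invalid.

No — edge (1,2) lies in no bag.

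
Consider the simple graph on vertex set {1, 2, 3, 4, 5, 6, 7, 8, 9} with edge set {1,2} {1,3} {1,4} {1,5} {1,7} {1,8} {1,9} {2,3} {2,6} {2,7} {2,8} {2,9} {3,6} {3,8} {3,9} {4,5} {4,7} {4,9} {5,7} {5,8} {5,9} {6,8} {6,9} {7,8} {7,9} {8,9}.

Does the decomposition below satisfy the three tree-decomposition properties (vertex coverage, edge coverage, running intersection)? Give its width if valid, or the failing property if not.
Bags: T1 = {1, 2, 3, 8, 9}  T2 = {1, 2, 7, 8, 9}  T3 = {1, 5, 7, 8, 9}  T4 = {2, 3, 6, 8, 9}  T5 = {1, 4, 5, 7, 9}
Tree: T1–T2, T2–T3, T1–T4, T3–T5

Vertex coverage: the bags together contain {1, 2, 3, 4, 5, 6, 7, 8, 9}, the full vertex set. Edge coverage: each edge of G has both endpoints in at least one bag. Running intersection: for every vertex, the bags containing it form a connected subtree. All three properties hold, so this is a valid tree decomposition of width max|bag| − 1 = 4, and hence tw(G) ≤ 4.

Yes; width 4.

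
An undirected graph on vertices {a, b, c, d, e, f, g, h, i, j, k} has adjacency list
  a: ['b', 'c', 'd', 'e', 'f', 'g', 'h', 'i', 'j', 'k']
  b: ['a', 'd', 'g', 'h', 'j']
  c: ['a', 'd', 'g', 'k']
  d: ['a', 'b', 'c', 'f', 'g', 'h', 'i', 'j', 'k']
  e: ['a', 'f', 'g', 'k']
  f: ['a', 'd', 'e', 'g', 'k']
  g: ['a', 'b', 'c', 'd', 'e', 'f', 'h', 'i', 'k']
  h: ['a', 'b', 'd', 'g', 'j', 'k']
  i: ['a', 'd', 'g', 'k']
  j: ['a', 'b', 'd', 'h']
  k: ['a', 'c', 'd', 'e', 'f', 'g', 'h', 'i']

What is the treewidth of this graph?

A width-4 tree decomposition is:
Bags: B1 = {a, d, g, h, k}  B2 = {a, c, d, g, k}  B3 = {a, d, f, g, k}  B4 = {a, e, f, g, k}  B5 = {a, b, d, g, h}  B6 = {a, d, g, i, k}  B7 = {a, b, d, h, j}
Tree: B1–B2, B1–B3, B3–B4, B1–B5, B2–B6, B5–B7
Every bag has size at most 5, so the width is 5 − 1 = 4 and tw(G) ≤ 4. For the lower bound, the 5 vertices {a, d, g, h, k} are pairwise adjacent, and any tree decomposition puts a clique entirely inside one bag — forcing width ≥ 4. Combining the bounds, tw(G) = 4.

4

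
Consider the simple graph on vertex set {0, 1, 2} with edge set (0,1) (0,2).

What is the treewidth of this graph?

A width-1 tree decomposition is:
Bags: B1 = {0, 1}  B2 = {0, 2}
Tree: B1–B2
The largest bag has 2 vertices, giving width 1; this decomposition certifies tw(G) ≤ 1. G has an edge, so its treewidth is at least 1. Therefore the treewidth is 1.

1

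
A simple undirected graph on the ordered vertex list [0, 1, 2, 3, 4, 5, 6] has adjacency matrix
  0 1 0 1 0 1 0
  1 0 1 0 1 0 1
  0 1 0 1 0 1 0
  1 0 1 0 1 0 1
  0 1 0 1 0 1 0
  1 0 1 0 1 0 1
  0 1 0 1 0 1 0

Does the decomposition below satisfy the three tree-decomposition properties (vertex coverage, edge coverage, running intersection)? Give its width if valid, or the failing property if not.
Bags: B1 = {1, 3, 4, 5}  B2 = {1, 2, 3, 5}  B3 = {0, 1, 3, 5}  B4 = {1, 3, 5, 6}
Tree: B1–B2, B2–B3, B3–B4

Yes; width 3.

Vertex coverage: the bags together contain {0, 1, 2, 3, 4, 5, 6}, the full vertex set. Edge coverage: each edge of G has both endpoints in at least one bag. Running intersection: for every vertex, the bags containing it form a connected subtree. All three properties hold, so this is a valid tree decomposition of width max|bag| − 1 = 3, and hence tw(G) ≤ 3.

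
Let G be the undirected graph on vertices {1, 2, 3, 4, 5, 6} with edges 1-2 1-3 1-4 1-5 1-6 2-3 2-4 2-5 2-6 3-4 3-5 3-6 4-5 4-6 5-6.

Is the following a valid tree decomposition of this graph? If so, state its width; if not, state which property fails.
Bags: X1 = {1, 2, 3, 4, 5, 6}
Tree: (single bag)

Yes; width 5.

Checking the three conditions: (i) the bags cover all of {1, 2, 3, 4, 5, 6}; (ii) for each edge, some bag contains both endpoints; (iii) the bags containing any fixed vertex form a subtree. All hold, so the decomposition is valid with width 6 − 1 = 5.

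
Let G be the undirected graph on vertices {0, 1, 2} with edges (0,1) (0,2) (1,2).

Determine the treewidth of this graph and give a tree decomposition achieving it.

With just one bag of size 3, the width is 3 − 1 = 2, so tw(G) ≤ 2. Conversely, {0, 1, 2} is a clique of size 3, and the vertices of any clique must share a bag in every tree decomposition; so some bag has ≥ 3 vertices and tw(G) ≥ 2. Combining the bounds, tw(G) = 2.

Treewidth 2.
Bags: B1 = {0, 1, 2}
Tree: (single bag)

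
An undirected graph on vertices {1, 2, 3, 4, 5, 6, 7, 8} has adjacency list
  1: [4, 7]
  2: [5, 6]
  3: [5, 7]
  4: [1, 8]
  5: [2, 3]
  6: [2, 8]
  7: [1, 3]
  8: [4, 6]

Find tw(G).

2

A width-2 tree decomposition is:
Bags: B1 = {2, 6, 8}  B2 = {2, 4, 8}  B3 = {1, 2, 4}  B4 = {1, 2, 7}  B5 = {2, 3, 7}  B6 = {2, 3, 5}
Tree: B1–B2, B2–B3, B3–B4, B4–B5, B5–B6
Every bag has size at most 3, so the width is 3 − 1 = 2 and tw(G) ≤ 2. The edges 2–6–8–4–1–7–3–5–2 form a cycle, so G is not a tree and its treewidth is at least 2. Hence tw(G) = 2 exactly.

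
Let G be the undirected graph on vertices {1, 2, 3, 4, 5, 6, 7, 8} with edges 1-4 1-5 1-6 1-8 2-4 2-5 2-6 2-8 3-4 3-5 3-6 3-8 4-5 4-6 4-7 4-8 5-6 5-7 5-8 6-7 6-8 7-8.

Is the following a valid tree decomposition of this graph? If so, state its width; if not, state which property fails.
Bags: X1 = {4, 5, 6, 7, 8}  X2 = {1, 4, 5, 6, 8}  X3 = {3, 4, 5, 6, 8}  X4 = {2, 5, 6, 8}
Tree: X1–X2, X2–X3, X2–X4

A tree decomposition must satisfy three properties: every vertex lies in some bag; for every edge, both endpoints lie together in some bag; and for every vertex, the bags containing it form a connected subtree. Here edge (4,2) lies in no bag, so the decomposition is invalid.

No — edge (4,2) lies in no bag.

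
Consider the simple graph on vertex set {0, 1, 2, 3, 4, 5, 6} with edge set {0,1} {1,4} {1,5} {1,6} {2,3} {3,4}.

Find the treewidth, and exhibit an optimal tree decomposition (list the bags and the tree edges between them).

Treewidth 1.
One optimal decomposition is:
Bags: B1 = {1, 4}  B2 = {3, 4}  B3 = {1, 6}  B4 = {2, 3}  B5 = {1, 5}  B6 = {0, 1}
Tree: B1–B2, B1–B3, B2–B4, B1–B5, B5–B6

Every bag has size at most 2, so the width is 2 − 1 = 1 and tw(G) ≤ 1. Since G has at least one edge (e.g. 1–4), it is not an edgeless graph, so tw(G) ≥ 1. Therefore the treewidth is 1.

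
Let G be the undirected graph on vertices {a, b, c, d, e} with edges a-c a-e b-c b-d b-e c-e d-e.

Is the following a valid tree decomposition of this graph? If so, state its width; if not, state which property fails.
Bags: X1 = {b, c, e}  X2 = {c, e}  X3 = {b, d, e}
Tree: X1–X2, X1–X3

No — vertex a appears in no bag.

A tree decomposition must satisfy three properties: every vertex lies in some bag; for every edge, both endpoints lie together in some bag; and for every vertex, the bags containing it form a connected subtree. Here vertex a appears in no bag, so the decomposition is invalid.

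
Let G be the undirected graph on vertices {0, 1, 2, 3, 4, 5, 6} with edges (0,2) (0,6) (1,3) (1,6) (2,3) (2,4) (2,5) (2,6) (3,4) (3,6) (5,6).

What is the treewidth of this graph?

A width-2 tree decomposition is:
Bags: B1 = {2, 3, 6}  B2 = {2, 5, 6}  B3 = {2, 3, 4}  B4 = {1, 3, 6}  B5 = {0, 2, 6}
Tree: B1–B2, B1–B3, B1–B4, B2–B5
Every bag has size at most 3, so the width is 3 − 1 = 2 and tw(G) ≤ 2. Conversely, {1, 3, 6} is a clique of size 3, and the vertices of any clique must share a bag in every tree decomposition; so some bag has ≥ 3 vertices and tw(G) ≥ 2. The upper and lower bounds meet at 2, so that is the treewidth.

2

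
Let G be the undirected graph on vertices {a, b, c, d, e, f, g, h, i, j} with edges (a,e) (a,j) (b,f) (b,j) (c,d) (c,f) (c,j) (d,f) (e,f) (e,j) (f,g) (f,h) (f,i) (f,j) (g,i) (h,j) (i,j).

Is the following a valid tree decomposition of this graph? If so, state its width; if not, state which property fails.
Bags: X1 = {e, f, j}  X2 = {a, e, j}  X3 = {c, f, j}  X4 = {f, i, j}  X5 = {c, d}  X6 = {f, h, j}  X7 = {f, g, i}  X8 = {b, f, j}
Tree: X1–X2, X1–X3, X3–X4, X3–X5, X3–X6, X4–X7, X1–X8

A tree decomposition must satisfy three properties: every vertex lies in some bag; for every edge, both endpoints lie together in some bag; and for every vertex, the bags containing it form a connected subtree. Here edge (f,d) lies in no bag, so the decomposition is invalid.

No — edge (f,d) lies in no bag.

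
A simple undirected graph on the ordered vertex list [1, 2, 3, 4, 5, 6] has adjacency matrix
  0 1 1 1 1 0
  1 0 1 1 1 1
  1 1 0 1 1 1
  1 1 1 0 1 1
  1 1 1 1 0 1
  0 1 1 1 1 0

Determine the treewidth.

A width-4 tree decomposition is:
Bags: B1 = {2, 3, 4, 5, 6}  B2 = {1, 2, 3, 4, 5}
Tree: B1–B2
Every bag has size at most 5, so the width is 5 − 1 = 4 and tw(G) ≤ 4. Conversely, {1, 2, 3, 4, 5} is a clique of size 5, and the vertices of any clique must share a bag in every tree decomposition; so some bag has ≥ 5 vertices and tw(G) ≥ 4. Combining the bounds, tw(G) = 4.

4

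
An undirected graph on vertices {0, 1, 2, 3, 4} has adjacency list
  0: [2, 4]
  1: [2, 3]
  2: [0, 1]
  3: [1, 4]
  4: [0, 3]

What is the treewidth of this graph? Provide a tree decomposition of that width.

Every bag has size at most 3, so the width is 3 − 1 = 2 and tw(G) ≤ 2. The edges 1–3–4–0–2–1 form a cycle, so G is not a tree and its treewidth is at least 2. The upper and lower bounds meet at 2, so that is the treewidth.

Treewidth 2.
One such decomposition:
Bags: B1 = {1, 3, 4}  B2 = {0, 1, 4}  B3 = {0, 1, 2}
Tree: B1–B2, B2–B3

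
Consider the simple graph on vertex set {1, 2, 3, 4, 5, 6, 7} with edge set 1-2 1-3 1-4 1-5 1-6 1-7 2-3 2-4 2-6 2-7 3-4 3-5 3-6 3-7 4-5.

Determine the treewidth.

A width-3 tree decomposition is:
Bags: B1 = {1, 3, 4, 5}  B2 = {1, 2, 3, 4}  B3 = {1, 2, 3, 6}  B4 = {1, 2, 3, 7}
Tree: B1–B2, B2–B3, B3–B4
Each bag holds 4 vertices, so the decomposition has width 3, which upper-bounds the treewidth. For the lower bound, the 4 vertices {1, 2, 3, 4} are pairwise adjacent, and any tree decomposition puts a clique entirely inside one bag — forcing width ≥ 3. Combining the bounds, tw(G) = 3.

3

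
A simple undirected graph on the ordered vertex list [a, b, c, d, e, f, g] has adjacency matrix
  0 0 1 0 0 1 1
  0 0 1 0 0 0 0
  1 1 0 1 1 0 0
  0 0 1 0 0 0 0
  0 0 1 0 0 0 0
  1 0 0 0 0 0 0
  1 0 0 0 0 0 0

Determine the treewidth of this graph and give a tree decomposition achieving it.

Each bag holds 2 vertices, so the decomposition has width 1, which upper-bounds the treewidth. G has an edge, so its treewidth is at least 1. Therefore the treewidth is 1.

Treewidth 1.
One optimal decomposition is:
Bags: B1 = {a, g}  B2 = {a, c}  B3 = {c, e}  B4 = {c, d}  B5 = {a, f}  B6 = {b, c}
Tree: B1–B2, B2–B3, B3–B4, B1–B5, B4–B6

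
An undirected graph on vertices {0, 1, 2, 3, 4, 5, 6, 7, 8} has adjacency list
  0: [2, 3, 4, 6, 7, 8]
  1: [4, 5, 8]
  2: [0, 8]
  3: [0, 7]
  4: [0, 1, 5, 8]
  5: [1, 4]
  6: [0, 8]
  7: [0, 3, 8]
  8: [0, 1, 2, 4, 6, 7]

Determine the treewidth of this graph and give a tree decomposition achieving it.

Every bag has size at most 3, so the width is 3 − 1 = 2 and tw(G) ≤ 2. On the other hand G contains the 3-clique {0, 2, 8}. A clique must lie in a single bag of any decomposition, so no decomposition can have width below 2. The upper and lower bounds meet at 2, so that is the treewidth.

Treewidth 2.
One optimal decomposition is:
Bags: B1 = {0, 7, 8}  B2 = {0, 2, 8}  B3 = {0, 6, 8}  B4 = {0, 4, 8}  B5 = {1, 4, 8}  B6 = {1, 4, 5}  B7 = {0, 3, 7}
Tree: B1–B2, B1–B3, B1–B4, B4–B5, B5–B6, B1–B7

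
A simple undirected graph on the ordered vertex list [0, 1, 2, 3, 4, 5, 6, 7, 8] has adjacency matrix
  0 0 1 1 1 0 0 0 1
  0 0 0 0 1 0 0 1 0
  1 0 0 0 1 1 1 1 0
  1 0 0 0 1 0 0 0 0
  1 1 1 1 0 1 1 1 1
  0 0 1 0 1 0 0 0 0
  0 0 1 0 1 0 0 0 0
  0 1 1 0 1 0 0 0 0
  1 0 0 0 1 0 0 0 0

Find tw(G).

2

A width-2 tree decomposition is:
Bags: B1 = {2, 4, 7}  B2 = {0, 2, 4}  B3 = {2, 4, 6}  B4 = {2, 4, 5}  B5 = {1, 4, 7}  B6 = {0, 3, 4}  B7 = {0, 4, 8}
Tree: B1–B2, B1–B3, B3–B4, B1–B5, B2–B6, B6–B7
Each bag holds 3 vertices, so the decomposition has width 2, which upper-bounds the treewidth. Conversely, {0, 4, 8} is a clique of size 3, and the vertices of any clique must share a bag in every tree decomposition; so some bag has ≥ 3 vertices and tw(G) ≥ 2. Hence tw(G) = 2 exactly.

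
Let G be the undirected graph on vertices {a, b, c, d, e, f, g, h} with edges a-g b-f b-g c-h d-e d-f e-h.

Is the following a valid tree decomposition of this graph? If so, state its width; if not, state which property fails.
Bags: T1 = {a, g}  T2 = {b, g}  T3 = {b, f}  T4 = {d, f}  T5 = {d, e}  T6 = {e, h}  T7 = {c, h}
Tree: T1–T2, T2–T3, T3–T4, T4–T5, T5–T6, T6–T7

Every vertex of G appears in some bag (union = {a, b, c, d, e, f, g, h}); every edge is covered by a bag; and for each vertex v the set of bags containing v is connected in the bag tree. The decomposition is therefore valid. The largest bag has 2 vertices, so the width is 1.

Yes; width 1.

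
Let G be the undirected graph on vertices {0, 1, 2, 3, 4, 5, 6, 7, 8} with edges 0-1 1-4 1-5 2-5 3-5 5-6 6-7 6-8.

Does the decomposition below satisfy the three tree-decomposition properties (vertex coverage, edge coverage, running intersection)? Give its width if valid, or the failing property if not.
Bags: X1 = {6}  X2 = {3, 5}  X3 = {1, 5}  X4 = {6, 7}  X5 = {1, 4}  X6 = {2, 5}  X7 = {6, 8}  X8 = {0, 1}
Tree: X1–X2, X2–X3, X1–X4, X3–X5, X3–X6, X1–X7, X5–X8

A tree decomposition must satisfy three properties: every vertex lies in some bag; for every edge, both endpoints lie together in some bag; and for every vertex, the bags containing it form a connected subtree. Here edge (5,6) lies in no bag, so the decomposition is invalid.

No — edge (5,6) lies in no bag.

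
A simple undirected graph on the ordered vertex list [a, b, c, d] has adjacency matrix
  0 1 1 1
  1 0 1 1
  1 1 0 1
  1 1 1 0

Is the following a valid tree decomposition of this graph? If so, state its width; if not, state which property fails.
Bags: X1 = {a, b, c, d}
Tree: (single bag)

Yes; width 3.

Checking the three conditions: (i) the bags cover all of {a, b, c, d}; (ii) for each edge, some bag contains both endpoints; (iii) the bags containing any fixed vertex form a subtree. All hold, so the decomposition is valid with width 4 − 1 = 3.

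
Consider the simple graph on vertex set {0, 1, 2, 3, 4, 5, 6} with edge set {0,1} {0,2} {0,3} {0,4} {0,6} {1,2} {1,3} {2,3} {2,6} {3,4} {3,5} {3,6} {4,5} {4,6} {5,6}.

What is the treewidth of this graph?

3

A width-3 tree decomposition is:
Bags: B1 = {0, 2, 3, 6}  B2 = {0, 1, 2, 3}  B3 = {0, 3, 4, 6}  B4 = {3, 4, 5, 6}
Tree: B1–B2, B1–B3, B3–B4
Every bag has size at most 4, so the width is 4 − 1 = 3 and tw(G) ≤ 3. For the lower bound, the 4 vertices {0, 1, 2, 3} are pairwise adjacent, and any tree decomposition puts a clique entirely inside one bag — forcing width ≥ 3. Hence tw(G) = 3 exactly.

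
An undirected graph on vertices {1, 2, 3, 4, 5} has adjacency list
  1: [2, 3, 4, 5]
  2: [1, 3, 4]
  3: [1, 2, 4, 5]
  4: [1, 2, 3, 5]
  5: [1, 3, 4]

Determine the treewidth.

3

A width-3 tree decomposition is:
Bags: B1 = {1, 3, 4, 5}  B2 = {1, 2, 3, 4}
Tree: B1–B2
Every bag has size at most 4, so the width is 4 − 1 = 3 and tw(G) ≤ 3. For the lower bound, the 4 vertices {1, 2, 3, 4} are pairwise adjacent, and any tree decomposition puts a clique entirely inside one bag — forcing width ≥ 3. Hence tw(G) = 3 exactly.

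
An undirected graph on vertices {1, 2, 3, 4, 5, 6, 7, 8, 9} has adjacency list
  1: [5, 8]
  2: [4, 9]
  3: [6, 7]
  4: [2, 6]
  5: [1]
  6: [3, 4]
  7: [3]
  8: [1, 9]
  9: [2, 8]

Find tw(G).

1

A width-1 tree decomposition is:
Bags: B1 = {1, 5}  B2 = {1, 8}  B3 = {8, 9}  B4 = {2, 9}  B5 = {2, 4}  B6 = {4, 6}  B7 = {3, 6}  B8 = {3, 7}
Tree: B1–B2, B2–B3, B3–B4, B4–B5, B5–B6, B6–B7, B7–B8
The largest bag has 2 vertices, giving width 1; this decomposition certifies tw(G) ≤ 1. G has an edge, so its treewidth is at least 1. Combining the bounds, tw(G) = 1.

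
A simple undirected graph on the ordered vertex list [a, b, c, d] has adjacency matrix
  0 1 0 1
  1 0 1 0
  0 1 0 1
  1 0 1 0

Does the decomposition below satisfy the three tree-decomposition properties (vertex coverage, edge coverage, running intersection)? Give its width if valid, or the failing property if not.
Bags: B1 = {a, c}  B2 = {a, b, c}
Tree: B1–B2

A tree decomposition must satisfy three properties: every vertex lies in some bag; for every edge, both endpoints lie together in some bag; and for every vertex, the bags containing it form a connected subtree. Here vertex d appears in no bag, so the decomposition is invalid.

No — vertex d appears in no bag.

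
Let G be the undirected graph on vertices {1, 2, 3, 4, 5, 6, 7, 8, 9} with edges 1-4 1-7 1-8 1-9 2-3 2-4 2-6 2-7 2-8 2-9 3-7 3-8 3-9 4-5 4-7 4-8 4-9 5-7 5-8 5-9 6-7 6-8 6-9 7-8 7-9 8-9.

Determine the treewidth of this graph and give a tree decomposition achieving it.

Treewidth 4.
Bags: B1 = {1, 4, 7, 8, 9}  B2 = {2, 4, 7, 8, 9}  B3 = {4, 5, 7, 8, 9}  B4 = {2, 6, 7, 8, 9}  B5 = {2, 3, 7, 8, 9}
Tree: B1–B2, B2–B3, B2–B4, B4–B5

Every bag has size at most 5, so the width is 5 − 1 = 4 and tw(G) ≤ 4. Conversely, {1, 4, 7, 8, 9} is a clique of size 5, and the vertices of any clique must share a bag in every tree decomposition; so some bag has ≥ 5 vertices and tw(G) ≥ 4. The upper and lower bounds meet at 4, so that is the treewidth.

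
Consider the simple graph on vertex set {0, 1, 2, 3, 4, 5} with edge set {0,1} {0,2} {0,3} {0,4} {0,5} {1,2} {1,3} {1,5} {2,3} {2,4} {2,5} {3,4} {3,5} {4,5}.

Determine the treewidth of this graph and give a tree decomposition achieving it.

Treewidth 4.
Bags: B1 = {0, 2, 3, 4, 5}  B2 = {0, 1, 2, 3, 5}
Tree: B1–B2

Each bag holds 5 vertices, so the decomposition has width 4, which upper-bounds the treewidth. On the other hand G contains the 5-clique {0, 1, 2, 3, 5}. A clique must lie in a single bag of any decomposition, so no decomposition can have width below 4. Therefore the treewidth is 4.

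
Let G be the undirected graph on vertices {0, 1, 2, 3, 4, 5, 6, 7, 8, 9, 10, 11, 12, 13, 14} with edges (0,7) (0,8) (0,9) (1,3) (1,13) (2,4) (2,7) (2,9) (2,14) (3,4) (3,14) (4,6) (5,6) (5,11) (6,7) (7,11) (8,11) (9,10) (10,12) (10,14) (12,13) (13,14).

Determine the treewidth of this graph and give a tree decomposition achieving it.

Treewidth 3.
One such decomposition:
Bags: B1 = {1, 10, 12, 13}  B2 = {1, 10, 13, 14}  B3 = {1, 3, 10, 14}  B4 = {3, 9, 10, 14}  B5 = {2, 3, 9, 14}  B6 = {2, 3, 4, 9}  B7 = {0, 2, 4, 9}  B8 = {0, 2, 4, 7}  B9 = {0, 4, 6, 7}  B10 = {0, 6, 7, 8}  B11 = {6, 7, 8, 11}  B12 = {5, 6, 8, 11}
Tree: B1–B2, B2–B3, B3–B4, B4–B5, B5–B6, B6–B7, B7–B8, B8–B9, B9–B10, B10–B11, B11–B12

Every bag has size at most 4, so the width is 4 − 1 = 3 and tw(G) ≤ 3. For the lower bound: the 4 vertex sets {1,12,13}, {10}, {14}, {2,3,4,9} are disjoint, each induces a connected subgraph, and every pair is joined by at least one edge of G. Contracting each set to a single vertex therefore yields K_{4} as a minor, and since treewidth is minor-monotone, tw(G) ≥ tw(K_{4}) = 3. Combining the bounds, tw(G) = 3.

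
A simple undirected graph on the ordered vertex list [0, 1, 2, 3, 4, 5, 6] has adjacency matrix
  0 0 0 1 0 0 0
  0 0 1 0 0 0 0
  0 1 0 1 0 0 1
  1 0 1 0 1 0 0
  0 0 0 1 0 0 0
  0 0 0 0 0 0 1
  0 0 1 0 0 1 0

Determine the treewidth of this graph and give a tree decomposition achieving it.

Every bag has size at most 2, so the width is 2 − 1 = 1 and tw(G) ≤ 1. Any graph with an edge has treewidth ≥ 1, and G has the edge 6–2. Combining the bounds, tw(G) = 1.

Treewidth 1.
One optimal decomposition is:
Bags: B1 = {2, 6}  B2 = {2, 3}  B3 = {3, 4}  B4 = {1, 2}  B5 = {5, 6}  B6 = {0, 3}
Tree: B1–B2, B2–B3, B1–B4, B1–B5, B3–B6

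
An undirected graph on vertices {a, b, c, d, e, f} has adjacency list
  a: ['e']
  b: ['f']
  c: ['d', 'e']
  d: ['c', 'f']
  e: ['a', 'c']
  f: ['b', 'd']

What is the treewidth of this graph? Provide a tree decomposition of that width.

Every bag has size at most 2, so the width is 2 − 1 = 1 and tw(G) ≤ 1. Since G has at least one edge (e.g. b–f), it is not an edgeless graph, so tw(G) ≥ 1. The upper and lower bounds meet at 1, so that is the treewidth.

Treewidth 1.
One such decomposition:
Bags: B1 = {b, f}  B2 = {d, f}  B3 = {c, d}  B4 = {c, e}  B5 = {a, e}
Tree: B1–B2, B2–B3, B3–B4, B4–B5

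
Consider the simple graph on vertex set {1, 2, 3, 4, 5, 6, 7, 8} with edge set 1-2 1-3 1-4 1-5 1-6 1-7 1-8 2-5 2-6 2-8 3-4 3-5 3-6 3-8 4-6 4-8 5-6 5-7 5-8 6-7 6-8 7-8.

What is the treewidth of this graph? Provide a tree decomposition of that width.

Treewidth 4.
One optimal decomposition is:
Bags: B1 = {1, 3, 5, 6, 8}  B2 = {1, 5, 6, 7, 8}  B3 = {1, 2, 5, 6, 8}  B4 = {1, 3, 4, 6, 8}
Tree: B1–B2, B1–B3, B1–B4

The largest bag has 5 vertices, giving width 4; this decomposition certifies tw(G) ≤ 4. Conversely, {1, 3, 4, 6, 8} is a clique of size 5, and the vertices of any clique must share a bag in every tree decomposition; so some bag has ≥ 5 vertices and tw(G) ≥ 4. Therefore the treewidth is 4.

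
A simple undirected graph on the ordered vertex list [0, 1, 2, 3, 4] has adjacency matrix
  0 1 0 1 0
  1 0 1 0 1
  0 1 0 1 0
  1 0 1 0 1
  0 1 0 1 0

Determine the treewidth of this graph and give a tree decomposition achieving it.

Treewidth 2.
One optimal decomposition is:
Bags: B1 = {0, 1, 3}  B2 = {1, 3, 4}  B3 = {1, 2, 3}
Tree: B1–B2, B2–B3

The largest bag has 3 vertices, giving width 2; this decomposition certifies tw(G) ≤ 2. The edges 0–3–4–1–0 form a cycle, so G is not a tree and its treewidth is at least 2. Therefore the treewidth is 2.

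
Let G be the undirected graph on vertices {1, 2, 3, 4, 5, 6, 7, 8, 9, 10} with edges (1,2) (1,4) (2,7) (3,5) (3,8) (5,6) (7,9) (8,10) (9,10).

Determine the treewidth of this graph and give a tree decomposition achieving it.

The largest bag has 2 vertices, giving width 1; this decomposition certifies tw(G) ≤ 1. G has an edge, so its treewidth is at least 1. Combining the bounds, tw(G) = 1.

Treewidth 1.
One optimal decomposition is:
Bags: B1 = {5, 6}  B2 = {3, 5}  B3 = {3, 8}  B4 = {8, 10}  B5 = {9, 10}  B6 = {7, 9}  B7 = {2, 7}  B8 = {1, 2}  B9 = {1, 4}
Tree: B1–B2, B2–B3, B3–B4, B4–B5, B5–B6, B6–B7, B7–B8, B8–B9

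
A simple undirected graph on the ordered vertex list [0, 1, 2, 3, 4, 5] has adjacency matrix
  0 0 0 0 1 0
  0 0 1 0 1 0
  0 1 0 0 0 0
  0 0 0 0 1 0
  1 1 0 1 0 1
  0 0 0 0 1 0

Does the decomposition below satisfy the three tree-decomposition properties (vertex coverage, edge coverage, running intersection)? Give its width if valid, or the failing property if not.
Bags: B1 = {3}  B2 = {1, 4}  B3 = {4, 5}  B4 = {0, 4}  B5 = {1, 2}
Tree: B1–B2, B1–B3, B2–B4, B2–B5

No — edge (4,3) lies in no bag.

A tree decomposition must satisfy three properties: every vertex lies in some bag; for every edge, both endpoints lie together in some bag; and for every vertex, the bags containing it form a connected subtree. Here edge (4,3) lies in no bag, so the decomposition is invalid.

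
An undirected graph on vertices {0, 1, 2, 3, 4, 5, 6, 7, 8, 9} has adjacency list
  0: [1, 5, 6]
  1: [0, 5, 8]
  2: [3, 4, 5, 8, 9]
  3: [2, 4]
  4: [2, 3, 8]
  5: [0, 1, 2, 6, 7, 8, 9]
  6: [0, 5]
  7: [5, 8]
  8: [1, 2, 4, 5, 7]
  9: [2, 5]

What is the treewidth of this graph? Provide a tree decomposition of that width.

Treewidth 2.
Bags: B1 = {1, 5, 8}  B2 = {0, 1, 5}  B3 = {0, 5, 6}  B4 = {2, 5, 8}  B5 = {2, 5, 9}  B6 = {2, 4, 8}  B7 = {5, 7, 8}  B8 = {2, 3, 4}
Tree: B1–B2, B2–B3, B1–B4, B4–B5, B4–B6, B1–B7, B6–B8

Every bag has size at most 3, so the width is 3 − 1 = 2 and tw(G) ≤ 2. Conversely, {2, 3, 4} is a clique of size 3, and the vertices of any clique must share a bag in every tree decomposition; so some bag has ≥ 3 vertices and tw(G) ≥ 2. Combining the bounds, tw(G) = 2.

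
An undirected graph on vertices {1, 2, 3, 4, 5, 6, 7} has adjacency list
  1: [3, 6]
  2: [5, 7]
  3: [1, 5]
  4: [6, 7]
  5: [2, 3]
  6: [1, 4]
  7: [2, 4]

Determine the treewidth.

A width-2 tree decomposition is:
Bags: B1 = {2, 5, 7}  B2 = {3, 5, 7}  B3 = {1, 3, 7}  B4 = {1, 6, 7}  B5 = {4, 6, 7}
Tree: B1–B2, B2–B3, B3–B4, B4–B5
The largest bag has 3 vertices, giving width 2; this decomposition certifies tw(G) ≤ 2. For the lower bound, G contains the cycle 7–2–5–3–1–6–4–7, so G is not a forest; only forests have treewidth ≤ 1, hence tw(G) ≥ 2. Combining the bounds, tw(G) = 2.

2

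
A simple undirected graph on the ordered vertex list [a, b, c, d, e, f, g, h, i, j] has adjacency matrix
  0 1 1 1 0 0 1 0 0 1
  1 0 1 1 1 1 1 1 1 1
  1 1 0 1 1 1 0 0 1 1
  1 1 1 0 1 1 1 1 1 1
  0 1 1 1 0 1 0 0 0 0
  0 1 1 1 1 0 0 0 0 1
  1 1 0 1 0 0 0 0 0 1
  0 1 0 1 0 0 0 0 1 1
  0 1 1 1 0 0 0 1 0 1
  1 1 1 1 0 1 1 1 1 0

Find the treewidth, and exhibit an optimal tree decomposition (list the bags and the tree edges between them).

Treewidth 4.
One optimal decomposition is:
Bags: B1 = {a, b, c, d, j}  B2 = {a, b, d, g, j}  B3 = {b, c, d, f, j}  B4 = {b, c, d, i, j}  B5 = {b, d, h, i, j}  B6 = {b, c, d, e, f}
Tree: B1–B2, B1–B3, B1–B4, B4–B5, B3–B6

The largest bag has 5 vertices, giving width 4; this decomposition certifies tw(G) ≤ 4. Conversely, {a, b, d, g, j} is a clique of size 5, and the vertices of any clique must share a bag in every tree decomposition; so some bag has ≥ 5 vertices and tw(G) ≥ 4. Therefore the treewidth is 4.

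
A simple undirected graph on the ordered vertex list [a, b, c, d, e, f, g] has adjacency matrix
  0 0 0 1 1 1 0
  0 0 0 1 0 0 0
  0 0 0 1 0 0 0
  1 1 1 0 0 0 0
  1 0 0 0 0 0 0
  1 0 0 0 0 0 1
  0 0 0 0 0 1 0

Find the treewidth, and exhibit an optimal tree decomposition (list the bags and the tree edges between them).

Treewidth 1.
One such decomposition:
Bags: B1 = {a, f}  B2 = {f, g}  B3 = {a, d}  B4 = {c, d}  B5 = {a, e}  B6 = {b, d}
Tree: B1–B2, B1–B3, B3–B4, B3–B5, B4–B6

Each bag holds 2 vertices, so the decomposition has width 1, which upper-bounds the treewidth. Any graph with an edge has treewidth ≥ 1, and G has the edge f–a. Combining the bounds, tw(G) = 1.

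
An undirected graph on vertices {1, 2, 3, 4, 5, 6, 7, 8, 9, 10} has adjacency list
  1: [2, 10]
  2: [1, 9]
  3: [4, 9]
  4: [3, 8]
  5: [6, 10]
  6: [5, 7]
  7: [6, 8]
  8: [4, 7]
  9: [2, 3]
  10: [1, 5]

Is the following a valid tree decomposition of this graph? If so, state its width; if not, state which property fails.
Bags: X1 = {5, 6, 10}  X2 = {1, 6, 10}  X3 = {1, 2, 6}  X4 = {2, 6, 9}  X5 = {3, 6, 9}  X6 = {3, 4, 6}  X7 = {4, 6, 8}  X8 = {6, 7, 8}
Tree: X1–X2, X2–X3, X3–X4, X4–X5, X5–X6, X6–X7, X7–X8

Yes; width 2.

Checking the three conditions: (i) the bags cover all of {1, 2, 3, 4, 5, 6, 7, 8, 9, 10}; (ii) for each edge, some bag contains both endpoints; (iii) the bags containing any fixed vertex form a subtree. All hold, so the decomposition is valid with width 3 − 1 = 2.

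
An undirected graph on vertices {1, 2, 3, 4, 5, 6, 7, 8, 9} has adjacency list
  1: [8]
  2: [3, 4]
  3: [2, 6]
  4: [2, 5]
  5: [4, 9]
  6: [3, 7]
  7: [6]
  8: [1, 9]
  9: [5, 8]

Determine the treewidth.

1

A width-1 tree decomposition is:
Bags: B1 = {6, 7}  B2 = {3, 6}  B3 = {2, 3}  B4 = {2, 4}  B5 = {4, 5}  B6 = {5, 9}  B7 = {8, 9}  B8 = {1, 8}
Tree: B1–B2, B2–B3, B3–B4, B4–B5, B5–B6, B6–B7, B7–B8
Each bag holds 2 vertices, so the decomposition has width 1, which upper-bounds the treewidth. Since G has at least one edge (e.g. 7–6), it is not an edgeless graph, so tw(G) ≥ 1. Combining the bounds, tw(G) = 1.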